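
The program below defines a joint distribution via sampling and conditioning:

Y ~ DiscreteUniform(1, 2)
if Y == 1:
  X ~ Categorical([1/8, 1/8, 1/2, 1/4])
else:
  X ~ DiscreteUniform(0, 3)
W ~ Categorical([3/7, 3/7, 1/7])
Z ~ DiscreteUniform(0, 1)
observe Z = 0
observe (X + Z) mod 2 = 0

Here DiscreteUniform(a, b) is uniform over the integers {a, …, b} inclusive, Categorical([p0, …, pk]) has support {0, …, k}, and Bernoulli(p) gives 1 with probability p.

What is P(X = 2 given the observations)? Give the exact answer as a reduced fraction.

Enumerate traces; 12 have nonzero weight after conditioning:
  (Y=1, X=0, W=0, Z=0) weight 3/224
  (Y=1, X=0, W=1, Z=0) weight 3/224
  (Y=1, X=0, W=2, Z=0) weight 1/224
  (Y=1, X=2, W=0, Z=0) weight 3/56
  (Y=1, X=2, W=1, Z=0) weight 3/56
  (Y=1, X=2, W=2, Z=0) weight 1/56
  (Y=2, X=0, W=0, Z=0) weight 3/112
  (Y=2, X=0, W=1, Z=0) weight 3/112
  … 4 more
Group by X:
  weight(X=0) = 3/32
  weight(X=2) = 3/16
Total weight = 3/32 + 3/16 = 9/32
P(X=0 | obs) = 3/32 / 9/32 = 1/3
P(X=2 | obs) = 3/16 / 9/32 = 2/3

P(X = 2 | obs) = 2/3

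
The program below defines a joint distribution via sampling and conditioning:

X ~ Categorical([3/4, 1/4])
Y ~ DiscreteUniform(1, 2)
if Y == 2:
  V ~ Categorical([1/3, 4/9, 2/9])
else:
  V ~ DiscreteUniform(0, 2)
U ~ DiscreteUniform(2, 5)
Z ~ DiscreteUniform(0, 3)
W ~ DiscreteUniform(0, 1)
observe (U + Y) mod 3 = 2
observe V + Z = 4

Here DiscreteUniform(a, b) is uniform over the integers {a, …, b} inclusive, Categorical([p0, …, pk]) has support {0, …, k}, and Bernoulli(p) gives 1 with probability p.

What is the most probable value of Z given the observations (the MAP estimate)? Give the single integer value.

Enumerate traces; 16 have nonzero weight after conditioning:
  (X=0, Y=1, V=1, U=4, Z=3, W=0) weight 1/256
  (X=0, Y=1, V=1, U=4, Z=3, W=1) weight 1/256
  (X=0, Y=1, V=2, U=4, Z=2, W=0) weight 1/256
  (X=0, Y=1, V=2, U=4, Z=2, W=1) weight 1/256
  (X=0, Y=2, V=1, U=3, Z=3, W=0) weight 1/192
  (X=0, Y=2, V=1, U=3, Z=3, W=1) weight 1/192
  (X=0, Y=2, V=2, U=3, Z=2, W=0) weight 1/384
  (X=0, Y=2, V=2, U=3, Z=2, W=1) weight 1/384
  … 8 more
Group by Z:
  weight(Z=2) = 5/288
  weight(Z=3) = 7/288
Total weight = 5/288 + 7/288 = 1/24
P(Z=2 | obs) = 5/288 / 1/24 = 5/12
P(Z=3 | obs) = 7/288 / 1/24 = 7/12
argmax = 3

argmax_v P(Z = v | obs) = 3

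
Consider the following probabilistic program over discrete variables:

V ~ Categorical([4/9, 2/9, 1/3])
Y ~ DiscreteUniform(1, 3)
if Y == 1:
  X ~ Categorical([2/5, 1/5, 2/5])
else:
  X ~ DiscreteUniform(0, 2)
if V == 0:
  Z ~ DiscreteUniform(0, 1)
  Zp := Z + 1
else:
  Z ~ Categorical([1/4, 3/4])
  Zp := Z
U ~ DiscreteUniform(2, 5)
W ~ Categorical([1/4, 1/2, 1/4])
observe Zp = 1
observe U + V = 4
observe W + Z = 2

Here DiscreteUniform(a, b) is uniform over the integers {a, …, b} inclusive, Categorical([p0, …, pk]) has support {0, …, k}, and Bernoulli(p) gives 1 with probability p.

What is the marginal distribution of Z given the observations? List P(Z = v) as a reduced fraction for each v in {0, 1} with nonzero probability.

Enumerate traces; 27 have nonzero weight after conditioning:
  (V=0, Y=1, X=0, Z=0, U=4, W=2) weight 1/540
  (V=0, Y=1, X=1, Z=0, U=4, W=2) weight 1/1080
  (V=0, Y=1, X=2, Z=0, U=4, W=2) weight 1/540
  (V=0, Y=2, X=0, Z=0, U=4, W=2) weight 1/648
  (V=0, Y=2, X=1, Z=0, U=4, W=2) weight 1/648
  (V=0, Y=2, X=2, Z=0, U=4, W=2) weight 1/648
  (V=0, Y=3, X=0, Z=0, U=4, W=2) weight 1/648
  (V=0, Y=3, X=1, Z=0, U=4, W=2) weight 1/648
  (V=1, Y=1, X=0, Z=1, U=3, W=1) weight 1/360
  … 18 more
Group by Z:
  weight(Z=0) = 1/72
  weight(Z=1) = 5/96
Total weight = 1/72 + 5/96 = 19/288
P(Z=0 | obs) = 1/72 / 19/288 = 4/19
P(Z=1 | obs) = 5/96 / 19/288 = 15/19

P(Z=0) = 4/19, P(Z=1) = 15/19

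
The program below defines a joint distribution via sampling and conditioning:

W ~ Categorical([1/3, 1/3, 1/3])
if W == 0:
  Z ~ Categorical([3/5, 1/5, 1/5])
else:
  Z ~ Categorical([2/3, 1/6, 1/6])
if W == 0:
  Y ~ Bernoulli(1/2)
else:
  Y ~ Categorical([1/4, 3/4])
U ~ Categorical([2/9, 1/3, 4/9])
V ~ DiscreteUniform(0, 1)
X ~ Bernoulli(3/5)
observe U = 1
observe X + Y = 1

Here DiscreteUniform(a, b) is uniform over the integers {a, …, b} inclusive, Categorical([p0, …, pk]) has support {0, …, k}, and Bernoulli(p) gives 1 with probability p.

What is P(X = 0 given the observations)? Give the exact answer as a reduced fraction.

Enumerate traces; 36 have nonzero weight after conditioning:
  (W=0, Z=0, Y=0, U=1, V=0, X=1) weight 1/100
  (W=0, Z=0, Y=0, U=1, V=1, X=1) weight 1/100
  (W=0, Z=0, Y=1, U=1, V=0, X=0) weight 1/150
  (W=0, Z=0, Y=1, U=1, V=1, X=0) weight 1/150
  (W=0, Z=1, Y=0, U=1, V=0, X=1) weight 1/300
  (W=0, Z=1, Y=0, U=1, V=1, X=1) weight 1/300
  (W=0, Z=1, Y=1, U=1, V=0, X=0) weight 1/450
  (W=0, Z=1, Y=1, U=1, V=1, X=0) weight 1/450
  … 28 more
Group by X:
  weight(X=0) = 4/45
  weight(X=1) = 1/15
Total weight = 4/45 + 1/15 = 7/45
P(X=0 | obs) = 4/45 / 7/45 = 4/7
P(X=1 | obs) = 1/15 / 7/45 = 3/7

P(X = 0 | obs) = 4/7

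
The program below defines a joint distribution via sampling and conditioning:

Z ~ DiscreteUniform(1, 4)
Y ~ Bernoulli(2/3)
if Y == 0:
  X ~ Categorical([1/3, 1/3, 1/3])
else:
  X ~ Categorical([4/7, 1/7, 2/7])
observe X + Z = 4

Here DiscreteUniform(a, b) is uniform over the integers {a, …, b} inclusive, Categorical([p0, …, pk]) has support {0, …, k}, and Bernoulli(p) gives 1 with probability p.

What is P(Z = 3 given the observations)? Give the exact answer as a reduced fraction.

Enumerate traces; 6 have nonzero weight after conditioning:
  (Z=2, Y=0, X=2) weight 1/36
  (Z=2, Y=1, X=2) weight 1/21
  (Z=3, Y=0, X=1) weight 1/36
  (Z=3, Y=1, X=1) weight 1/42
  (Z=4, Y=0, X=0) weight 1/36
  (Z=4, Y=1, X=0) weight 2/21
Group by Z:
  weight(Z=2) = 19/252
  weight(Z=3) = 13/252
  weight(Z=4) = 31/252
Total weight = 19/252 + 13/252 + 31/252 = 1/4
P(Z=2 | obs) = 19/252 / 1/4 = 19/63
P(Z=3 | obs) = 13/252 / 1/4 = 13/63
P(Z=4 | obs) = 31/252 / 1/4 = 31/63

P(Z = 3 | obs) = 13/63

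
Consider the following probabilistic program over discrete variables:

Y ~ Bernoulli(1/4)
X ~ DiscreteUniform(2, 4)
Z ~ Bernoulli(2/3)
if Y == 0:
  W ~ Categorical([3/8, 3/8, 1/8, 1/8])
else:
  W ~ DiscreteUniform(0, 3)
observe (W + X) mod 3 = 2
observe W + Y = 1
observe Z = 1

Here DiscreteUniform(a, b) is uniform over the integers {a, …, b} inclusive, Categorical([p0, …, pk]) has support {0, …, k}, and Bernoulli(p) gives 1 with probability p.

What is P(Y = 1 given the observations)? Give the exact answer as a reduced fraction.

P(Y = 1 | obs) = 2/11

Enumerate traces; 2 have nonzero weight after conditioning:
  (Y=0, X=4, Z=1, W=1) weight 1/16
  (Y=1, X=2, Z=1, W=0) weight 1/72
Group by Y:
  weight(Y=0) = 1/16
  weight(Y=1) = 1/72
Total weight = 1/16 + 1/72 = 11/144
P(Y=0 | obs) = 1/16 / 11/144 = 9/11
P(Y=1 | obs) = 1/72 / 11/144 = 2/11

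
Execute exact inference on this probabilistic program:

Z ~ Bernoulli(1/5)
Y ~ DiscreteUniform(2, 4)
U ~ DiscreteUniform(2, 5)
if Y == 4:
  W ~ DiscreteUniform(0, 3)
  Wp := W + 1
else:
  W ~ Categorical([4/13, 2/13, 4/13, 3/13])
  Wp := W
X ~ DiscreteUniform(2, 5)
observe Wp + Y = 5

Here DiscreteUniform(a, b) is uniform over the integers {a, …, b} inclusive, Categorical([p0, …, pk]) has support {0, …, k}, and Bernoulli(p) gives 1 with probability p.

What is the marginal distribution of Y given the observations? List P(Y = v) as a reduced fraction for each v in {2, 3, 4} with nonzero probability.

P(Y=2) = 12/41, P(Y=3) = 16/41, P(Y=4) = 13/41

Enumerate traces; 96 have nonzero weight after conditioning:
  (Z=0, Y=2, U=2, W=3, X=2) weight 1/260
  (Z=0, Y=2, U=2, W=3, X=3) weight 1/260
  (Z=0, Y=2, U=2, W=3, X=4) weight 1/260
  (Z=0, Y=2, U=2, W=3, X=5) weight 1/260
  (Z=0, Y=2, U=3, W=3, X=2) weight 1/260
  (Z=0, Y=2, U=3, W=3, X=3) weight 1/260
  (Z=0, Y=2, U=3, W=3, X=4) weight 1/260
  (Z=0, Y=2, U=3, W=3, X=5) weight 1/260
  (Z=0, Y=3, U=2, W=2, X=2) weight 1/195
  (Z=0, Y=4, U=2, W=0, X=2) weight 1/240
  … 86 more
Group by Y:
  weight(Y=2) = 1/13
  weight(Y=3) = 4/39
  weight(Y=4) = 1/12
Total weight = 1/13 + 4/39 + 1/12 = 41/156
P(Y=2 | obs) = 1/13 / 41/156 = 12/41
P(Y=3 | obs) = 4/39 / 41/156 = 16/41
P(Y=4 | obs) = 1/12 / 41/156 = 13/41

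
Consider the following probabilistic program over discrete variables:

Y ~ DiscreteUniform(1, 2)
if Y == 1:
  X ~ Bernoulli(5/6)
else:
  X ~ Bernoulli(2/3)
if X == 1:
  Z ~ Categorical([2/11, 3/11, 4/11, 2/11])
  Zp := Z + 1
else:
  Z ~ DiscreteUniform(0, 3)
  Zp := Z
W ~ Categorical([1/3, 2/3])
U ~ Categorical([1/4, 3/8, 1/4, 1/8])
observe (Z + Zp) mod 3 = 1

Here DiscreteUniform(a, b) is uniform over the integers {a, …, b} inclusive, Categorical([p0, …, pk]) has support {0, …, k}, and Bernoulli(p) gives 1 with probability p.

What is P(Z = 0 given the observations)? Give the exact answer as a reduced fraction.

P(Z = 0 | obs) = 24/59

Enumerate traces; 48 have nonzero weight after conditioning:
  (Y=1, X=0, Z=2, W=0, U=0) weight 1/576
  (Y=1, X=0, Z=2, W=0, U=1) weight 1/384
  (Y=1, X=0, Z=2, W=0, U=2) weight 1/576
  (Y=1, X=0, Z=2, W=0, U=3) weight 1/1152
  (Y=1, X=0, Z=2, W=1, U=0) weight 1/288
  (Y=1, X=0, Z=2, W=1, U=1) weight 1/192
  (Y=1, X=0, Z=2, W=1, U=2) weight 1/288
  (Y=1, X=0, Z=2, W=1, U=3) weight 1/576
  (Y=1, X=1, Z=0, W=0, U=0) weight 5/792
  (Y=1, X=1, Z=3, W=0, U=0) weight 5/792
  … 38 more
Group by Z:
  weight(Z=0) = 3/22
  weight(Z=2) = 1/16
  weight(Z=3) = 3/22
Total weight = 3/22 + 1/16 + 3/22 = 59/176
P(Z=0 | obs) = 3/22 / 59/176 = 24/59
P(Z=2 | obs) = 1/16 / 59/176 = 11/59
P(Z=3 | obs) = 3/22 / 59/176 = 24/59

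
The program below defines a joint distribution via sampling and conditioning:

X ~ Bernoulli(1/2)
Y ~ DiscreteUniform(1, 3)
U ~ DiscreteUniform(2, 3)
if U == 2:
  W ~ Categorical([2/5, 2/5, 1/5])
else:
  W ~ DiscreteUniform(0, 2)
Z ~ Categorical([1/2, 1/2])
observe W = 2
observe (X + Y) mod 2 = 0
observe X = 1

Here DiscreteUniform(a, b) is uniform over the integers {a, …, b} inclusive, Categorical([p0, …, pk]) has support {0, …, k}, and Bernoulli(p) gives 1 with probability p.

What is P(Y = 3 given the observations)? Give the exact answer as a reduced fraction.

P(Y = 3 | obs) = 1/2

Enumerate traces; 8 have nonzero weight after conditioning:
  (X=1, Y=1, U=2, W=2, Z=0) weight 1/120
  (X=1, Y=1, U=2, W=2, Z=1) weight 1/120
  (X=1, Y=1, U=3, W=2, Z=0) weight 1/72
  (X=1, Y=1, U=3, W=2, Z=1) weight 1/72
  (X=1, Y=3, U=2, W=2, Z=0) weight 1/120
  (X=1, Y=3, U=2, W=2, Z=1) weight 1/120
  (X=1, Y=3, U=3, W=2, Z=0) weight 1/72
  (X=1, Y=3, U=3, W=2, Z=1) weight 1/72
Group by Y:
  weight(Y=1) = 2/45
  weight(Y=3) = 2/45
Total weight = 2/45 + 2/45 = 4/45
P(Y=1 | obs) = 2/45 / 4/45 = 1/2
P(Y=3 | obs) = 2/45 / 4/45 = 1/2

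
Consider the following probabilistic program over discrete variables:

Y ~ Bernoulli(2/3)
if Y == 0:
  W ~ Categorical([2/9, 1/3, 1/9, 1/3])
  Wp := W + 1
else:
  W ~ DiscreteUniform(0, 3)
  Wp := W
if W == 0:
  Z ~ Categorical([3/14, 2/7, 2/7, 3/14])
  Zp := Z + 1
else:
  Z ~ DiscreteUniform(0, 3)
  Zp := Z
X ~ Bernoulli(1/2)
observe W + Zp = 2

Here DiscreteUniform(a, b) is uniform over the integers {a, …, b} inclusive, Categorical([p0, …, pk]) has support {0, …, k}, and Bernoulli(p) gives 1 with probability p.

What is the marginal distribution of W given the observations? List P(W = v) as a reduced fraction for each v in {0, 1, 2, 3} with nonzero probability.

Enumerate traces; 12 have nonzero weight after conditioning:
  (Y=0, W=0, Z=1, X=0) weight 2/189
  (Y=0, W=0, Z=1, X=1) weight 2/189
  (Y=0, W=1, Z=1, X=0) weight 1/72
  (Y=0, W=1, Z=1, X=1) weight 1/72
  (Y=0, W=2, Z=0, X=0) weight 1/216
  (Y=0, W=2, Z=0, X=1) weight 1/216
  (Y=1, W=0, Z=1, X=0) weight 1/42
  (Y=1, W=0, Z=1, X=1) weight 1/42
  … 4 more
Group by W:
  weight(W=0) = 13/189
  weight(W=1) = 5/72
  weight(W=2) = 11/216
Total weight = 13/189 + 5/72 + 11/216 = 143/756
P(W=0 | obs) = 13/189 / 143/756 = 4/11
P(W=1 | obs) = 5/72 / 143/756 = 105/286
P(W=2 | obs) = 11/216 / 143/756 = 7/26

P(W=0) = 4/11, P(W=1) = 105/286, P(W=2) = 7/26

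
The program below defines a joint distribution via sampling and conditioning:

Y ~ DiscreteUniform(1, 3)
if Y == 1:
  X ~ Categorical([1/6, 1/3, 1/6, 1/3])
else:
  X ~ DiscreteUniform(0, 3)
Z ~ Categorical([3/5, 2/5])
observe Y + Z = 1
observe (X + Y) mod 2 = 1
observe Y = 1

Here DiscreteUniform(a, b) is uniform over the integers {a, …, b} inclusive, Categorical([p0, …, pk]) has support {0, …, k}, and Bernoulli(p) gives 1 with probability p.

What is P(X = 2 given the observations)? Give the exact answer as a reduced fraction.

P(X = 2 | obs) = 1/2

Enumerate traces; 2 have nonzero weight after conditioning:
  (Y=1, X=0, Z=0) weight 1/30
  (Y=1, X=2, Z=0) weight 1/30
Group by X:
  weight(X=0) = 1/30
  weight(X=2) = 1/30
Total weight = 1/30 + 1/30 = 1/15
P(X=0 | obs) = 1/30 / 1/15 = 1/2
P(X=2 | obs) = 1/30 / 1/15 = 1/2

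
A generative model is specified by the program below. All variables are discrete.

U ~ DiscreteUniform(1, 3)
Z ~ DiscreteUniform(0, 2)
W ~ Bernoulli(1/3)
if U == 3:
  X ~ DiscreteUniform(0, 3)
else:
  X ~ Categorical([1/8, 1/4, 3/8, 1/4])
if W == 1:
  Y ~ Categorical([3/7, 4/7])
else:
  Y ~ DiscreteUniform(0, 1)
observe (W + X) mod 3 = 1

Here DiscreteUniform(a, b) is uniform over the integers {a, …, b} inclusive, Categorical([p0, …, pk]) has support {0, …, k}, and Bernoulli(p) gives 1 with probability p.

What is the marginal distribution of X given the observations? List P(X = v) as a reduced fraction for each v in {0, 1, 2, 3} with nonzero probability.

P(X=0) = 2/11, P(X=1) = 6/11, P(X=3) = 3/11

Enumerate traces; 54 have nonzero weight after conditioning:
  (U=1, Z=0, W=0, X=1, Y=0) weight 1/108
  (U=1, Z=0, W=0, X=1, Y=1) weight 1/108
  (U=1, Z=0, W=1, X=0, Y=0) weight 1/504
  (U=1, Z=0, W=1, X=0, Y=1) weight 1/378
  (U=1, Z=0, W=1, X=3, Y=0) weight 1/252
  (U=1, Z=0, W=1, X=3, Y=1) weight 1/189
  (U=1, Z=1, W=0, X=1, Y=0) weight 1/108
  (U=1, Z=1, W=0, X=1, Y=1) weight 1/108
  … 46 more
Group by X:
  weight(X=0) = 1/18
  weight(X=1) = 1/6
  weight(X=3) = 1/12
Total weight = 1/18 + 1/6 + 1/12 = 11/36
P(X=0 | obs) = 1/18 / 11/36 = 2/11
P(X=1 | obs) = 1/6 / 11/36 = 6/11
P(X=3 | obs) = 1/12 / 11/36 = 3/11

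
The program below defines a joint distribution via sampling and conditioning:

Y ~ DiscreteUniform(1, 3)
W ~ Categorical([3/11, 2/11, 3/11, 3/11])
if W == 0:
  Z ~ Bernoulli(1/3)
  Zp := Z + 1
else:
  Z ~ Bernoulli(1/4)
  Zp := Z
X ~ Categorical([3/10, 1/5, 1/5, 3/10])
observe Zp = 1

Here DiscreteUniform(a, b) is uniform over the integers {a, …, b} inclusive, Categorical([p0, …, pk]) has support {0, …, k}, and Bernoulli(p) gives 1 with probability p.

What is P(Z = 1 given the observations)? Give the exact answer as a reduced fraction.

Enumerate traces; 48 have nonzero weight after conditioning:
  (Y=1, W=0, Z=0, X=0) weight 1/55
  (Y=1, W=0, Z=0, X=1) weight 2/165
  (Y=1, W=0, Z=0, X=2) weight 2/165
  (Y=1, W=0, Z=0, X=3) weight 1/55
  (Y=1, W=1, Z=1, X=0) weight 1/220
  (Y=1, W=1, Z=1, X=1) weight 1/330
  (Y=1, W=1, Z=1, X=2) weight 1/330
  (Y=1, W=1, Z=1, X=3) weight 1/220
  … 40 more
Group by Z:
  weight(Z=0) = 2/11
  weight(Z=1) = 2/11
Total weight = 2/11 + 2/11 = 4/11
P(Z=0 | obs) = 2/11 / 4/11 = 1/2
P(Z=1 | obs) = 2/11 / 4/11 = 1/2

P(Z = 1 | obs) = 1/2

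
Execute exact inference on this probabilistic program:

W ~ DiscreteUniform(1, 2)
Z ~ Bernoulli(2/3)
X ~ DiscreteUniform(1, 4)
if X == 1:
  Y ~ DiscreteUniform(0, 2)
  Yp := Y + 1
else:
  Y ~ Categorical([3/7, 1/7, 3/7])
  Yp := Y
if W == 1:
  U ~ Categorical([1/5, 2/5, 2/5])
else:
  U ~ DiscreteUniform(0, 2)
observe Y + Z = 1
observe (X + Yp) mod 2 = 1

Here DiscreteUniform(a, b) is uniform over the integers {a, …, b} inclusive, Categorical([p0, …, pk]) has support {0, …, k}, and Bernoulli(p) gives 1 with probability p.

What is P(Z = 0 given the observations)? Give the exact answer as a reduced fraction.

Enumerate traces; 24 have nonzero weight after conditioning:
  (W=1, Z=0, X=1, Y=1, U=0) weight 1/360
  (W=1, Z=0, X=1, Y=1, U=1) weight 1/180
  (W=1, Z=0, X=1, Y=1, U=2) weight 1/180
  (W=1, Z=0, X=2, Y=1, U=0) weight 1/840
  (W=1, Z=0, X=2, Y=1, U=1) weight 1/420
  (W=1, Z=0, X=2, Y=1, U=2) weight 1/420
  (W=1, Z=0, X=4, Y=1, U=0) weight 1/840
  (W=1, Z=0, X=4, Y=1, U=1) weight 1/420
  (W=1, Z=1, X=3, Y=0, U=0) weight 1/140
  … 15 more
Group by Z:
  weight(Z=0) = 13/252
  weight(Z=1) = 1/14
Total weight = 13/252 + 1/14 = 31/252
P(Z=0 | obs) = 13/252 / 31/252 = 13/31
P(Z=1 | obs) = 1/14 / 31/252 = 18/31

P(Z = 0 | obs) = 13/31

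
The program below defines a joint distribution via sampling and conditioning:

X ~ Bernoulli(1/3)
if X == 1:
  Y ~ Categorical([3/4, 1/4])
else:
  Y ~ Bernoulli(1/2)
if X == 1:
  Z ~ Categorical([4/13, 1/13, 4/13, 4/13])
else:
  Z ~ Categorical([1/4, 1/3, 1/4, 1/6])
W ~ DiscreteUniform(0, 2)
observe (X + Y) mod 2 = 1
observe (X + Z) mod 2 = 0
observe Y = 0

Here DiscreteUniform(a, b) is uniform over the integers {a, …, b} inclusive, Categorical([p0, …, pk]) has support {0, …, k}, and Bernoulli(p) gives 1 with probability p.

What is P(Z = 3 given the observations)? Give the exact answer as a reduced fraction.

P(Z = 3 | obs) = 4/5

Enumerate traces; 6 have nonzero weight after conditioning:
  (X=1, Y=0, Z=1, W=0) weight 1/156
  (X=1, Y=0, Z=1, W=1) weight 1/156
  (X=1, Y=0, Z=1, W=2) weight 1/156
  (X=1, Y=0, Z=3, W=0) weight 1/39
  (X=1, Y=0, Z=3, W=1) weight 1/39
  (X=1, Y=0, Z=3, W=2) weight 1/39
Group by Z:
  weight(Z=1) = 1/52
  weight(Z=3) = 1/13
Total weight = 1/52 + 1/13 = 5/52
P(Z=1 | obs) = 1/52 / 5/52 = 1/5
P(Z=3 | obs) = 1/13 / 5/52 = 4/5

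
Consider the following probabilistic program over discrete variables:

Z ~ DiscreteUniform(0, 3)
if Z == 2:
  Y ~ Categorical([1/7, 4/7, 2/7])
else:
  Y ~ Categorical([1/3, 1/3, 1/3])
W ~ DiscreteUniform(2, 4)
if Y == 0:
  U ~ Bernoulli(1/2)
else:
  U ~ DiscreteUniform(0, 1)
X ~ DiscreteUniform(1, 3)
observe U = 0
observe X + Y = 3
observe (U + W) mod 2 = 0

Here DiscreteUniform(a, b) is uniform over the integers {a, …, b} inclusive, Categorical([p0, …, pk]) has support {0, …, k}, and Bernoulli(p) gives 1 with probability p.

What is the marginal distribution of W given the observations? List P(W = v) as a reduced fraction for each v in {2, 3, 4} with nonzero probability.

Enumerate traces; 24 have nonzero weight after conditioning:
  (Z=0, Y=0, W=2, U=0, X=3) weight 1/216
  (Z=0, Y=0, W=4, U=0, X=3) weight 1/216
  (Z=0, Y=1, W=2, U=0, X=2) weight 1/216
  (Z=0, Y=1, W=4, U=0, X=2) weight 1/216
  (Z=0, Y=2, W=2, U=0, X=1) weight 1/216
  (Z=0, Y=2, W=4, U=0, X=1) weight 1/216
  (Z=1, Y=0, W=2, U=0, X=3) weight 1/216
  (Z=1, Y=0, W=4, U=0, X=3) weight 1/216
  … 16 more
Group by W:
  weight(W=2) = 1/18
  weight(W=4) = 1/18
Total weight = 1/18 + 1/18 = 1/9
P(W=2 | obs) = 1/18 / 1/9 = 1/2
P(W=4 | obs) = 1/18 / 1/9 = 1/2

P(W=2) = 1/2, P(W=4) = 1/2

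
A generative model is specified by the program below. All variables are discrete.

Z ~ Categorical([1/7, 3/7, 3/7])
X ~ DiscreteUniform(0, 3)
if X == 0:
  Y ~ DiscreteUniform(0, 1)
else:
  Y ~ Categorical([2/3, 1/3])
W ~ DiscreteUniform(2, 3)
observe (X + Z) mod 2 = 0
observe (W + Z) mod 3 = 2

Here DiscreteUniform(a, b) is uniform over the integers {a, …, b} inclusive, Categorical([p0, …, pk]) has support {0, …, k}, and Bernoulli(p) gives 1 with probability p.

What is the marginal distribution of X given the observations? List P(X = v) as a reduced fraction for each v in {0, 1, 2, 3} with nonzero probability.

Enumerate traces; 8 have nonzero weight after conditioning:
  (Z=0, X=0, Y=0, W=2) weight 1/112
  (Z=0, X=0, Y=1, W=2) weight 1/112
  (Z=0, X=2, Y=0, W=2) weight 1/84
  (Z=0, X=2, Y=1, W=2) weight 1/168
  (Z=2, X=0, Y=0, W=3) weight 3/112
  (Z=2, X=0, Y=1, W=3) weight 3/112
  (Z=2, X=2, Y=0, W=3) weight 1/28
  (Z=2, X=2, Y=1, W=3) weight 1/56
Group by X:
  weight(X=0) = 1/14
  weight(X=2) = 1/14
Total weight = 1/14 + 1/14 = 1/7
P(X=0 | obs) = 1/14 / 1/7 = 1/2
P(X=2 | obs) = 1/14 / 1/7 = 1/2

P(X=0) = 1/2, P(X=2) = 1/2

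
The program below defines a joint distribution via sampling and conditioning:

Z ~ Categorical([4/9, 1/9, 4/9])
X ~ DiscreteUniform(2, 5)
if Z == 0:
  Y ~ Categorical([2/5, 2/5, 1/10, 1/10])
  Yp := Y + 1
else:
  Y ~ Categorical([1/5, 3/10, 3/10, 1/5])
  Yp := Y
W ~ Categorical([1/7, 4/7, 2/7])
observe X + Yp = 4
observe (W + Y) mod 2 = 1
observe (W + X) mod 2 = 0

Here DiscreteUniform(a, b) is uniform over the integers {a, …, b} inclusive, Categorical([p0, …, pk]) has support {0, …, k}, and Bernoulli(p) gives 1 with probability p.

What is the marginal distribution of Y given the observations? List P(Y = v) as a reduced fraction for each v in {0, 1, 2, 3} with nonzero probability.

P(Y=0) = 4/7, P(Y=1) = 3/7

Enumerate traces; 3 have nonzero weight after conditioning:
  (Z=0, X=2, Y=1, W=0) weight 2/315
  (Z=0, X=2, Y=1, W=2) weight 4/315
  (Z=0, X=3, Y=0, W=1) weight 8/315
Group by Y:
  weight(Y=0) = 8/315
  weight(Y=1) = 2/105
Total weight = 8/315 + 2/105 = 2/45
P(Y=0 | obs) = 8/315 / 2/45 = 4/7
P(Y=1 | obs) = 2/105 / 2/45 = 3/7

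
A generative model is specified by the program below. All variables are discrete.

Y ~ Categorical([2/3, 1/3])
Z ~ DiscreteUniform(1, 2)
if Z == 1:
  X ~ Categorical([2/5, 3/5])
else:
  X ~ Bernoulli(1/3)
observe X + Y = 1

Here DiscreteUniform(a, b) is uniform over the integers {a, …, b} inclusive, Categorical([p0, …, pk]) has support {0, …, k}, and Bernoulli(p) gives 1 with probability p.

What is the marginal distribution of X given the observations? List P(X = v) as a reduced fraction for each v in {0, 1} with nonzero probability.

Enumerate traces; 4 have nonzero weight after conditioning:
  (Y=0, Z=1, X=1) weight 1/5
  (Y=0, Z=2, X=1) weight 1/9
  (Y=1, Z=1, X=0) weight 1/15
  (Y=1, Z=2, X=0) weight 1/9
Group by X:
  weight(X=0) = 8/45
  weight(X=1) = 14/45
Total weight = 8/45 + 14/45 = 22/45
P(X=0 | obs) = 8/45 / 22/45 = 4/11
P(X=1 | obs) = 14/45 / 22/45 = 7/11

P(X=0) = 4/11, P(X=1) = 7/11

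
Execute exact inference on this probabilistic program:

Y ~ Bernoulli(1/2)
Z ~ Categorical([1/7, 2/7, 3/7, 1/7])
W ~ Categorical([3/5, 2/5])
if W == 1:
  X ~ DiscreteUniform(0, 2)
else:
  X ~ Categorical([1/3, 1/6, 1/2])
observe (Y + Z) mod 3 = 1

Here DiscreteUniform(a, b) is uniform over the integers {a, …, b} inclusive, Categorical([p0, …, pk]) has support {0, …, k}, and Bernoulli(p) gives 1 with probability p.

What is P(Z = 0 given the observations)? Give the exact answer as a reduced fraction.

Enumerate traces; 18 have nonzero weight after conditioning:
  (Y=0, Z=1, W=0, X=0) weight 1/35
  (Y=0, Z=1, W=0, X=1) weight 1/70
  (Y=0, Z=1, W=0, X=2) weight 3/70
  (Y=0, Z=1, W=1, X=0) weight 2/105
  (Y=0, Z=1, W=1, X=1) weight 2/105
  (Y=0, Z=1, W=1, X=2) weight 2/105
  (Y=1, Z=0, W=0, X=0) weight 1/70
  (Y=1, Z=0, W=0, X=1) weight 1/140
  (Y=1, Z=3, W=0, X=0) weight 1/70
  … 9 more
Group by Z:
  weight(Z=0) = 1/14
  weight(Z=1) = 1/7
  weight(Z=3) = 1/14
Total weight = 1/14 + 1/7 + 1/14 = 2/7
P(Z=0 | obs) = 1/14 / 2/7 = 1/4
P(Z=1 | obs) = 1/7 / 2/7 = 1/2
P(Z=3 | obs) = 1/14 / 2/7 = 1/4

P(Z = 0 | obs) = 1/4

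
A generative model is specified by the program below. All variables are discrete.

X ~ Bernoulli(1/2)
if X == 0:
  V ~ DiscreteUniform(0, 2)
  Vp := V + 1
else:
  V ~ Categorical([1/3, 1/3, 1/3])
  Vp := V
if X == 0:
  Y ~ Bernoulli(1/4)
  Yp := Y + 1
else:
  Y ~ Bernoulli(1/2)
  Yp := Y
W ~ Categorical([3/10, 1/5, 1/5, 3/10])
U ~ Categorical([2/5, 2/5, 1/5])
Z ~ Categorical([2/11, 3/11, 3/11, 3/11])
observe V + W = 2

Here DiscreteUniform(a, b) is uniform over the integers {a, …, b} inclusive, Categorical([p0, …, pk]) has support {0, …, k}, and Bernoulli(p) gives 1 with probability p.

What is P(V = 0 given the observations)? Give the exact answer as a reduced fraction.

Enumerate traces; 144 have nonzero weight after conditioning:
  (X=0, V=0, Y=0, W=2, U=0, Z=0) weight 1/550
  (X=0, V=0, Y=0, W=2, U=0, Z=1) weight 3/1100
  (X=0, V=0, Y=0, W=2, U=0, Z=2) weight 3/1100
  (X=0, V=0, Y=0, W=2, U=0, Z=3) weight 3/1100
  (X=0, V=0, Y=0, W=2, U=1, Z=0) weight 1/550
  (X=0, V=0, Y=0, W=2, U=1, Z=1) weight 3/1100
  (X=0, V=0, Y=0, W=2, U=1, Z=2) weight 3/1100
  (X=0, V=0, Y=0, W=2, U=1, Z=3) weight 3/1100
  (X=0, V=1, Y=0, W=1, U=0, Z=0) weight 1/550
  (X=0, V=2, Y=0, W=0, U=0, Z=0) weight 3/1100
  … 134 more
Group by V:
  weight(V=0) = 1/15
  weight(V=1) = 1/15
  weight(V=2) = 1/10
Total weight = 1/15 + 1/15 + 1/10 = 7/30
P(V=0 | obs) = 1/15 / 7/30 = 2/7
P(V=1 | obs) = 1/15 / 7/30 = 2/7
P(V=2 | obs) = 1/10 / 7/30 = 3/7

P(V = 0 | obs) = 2/7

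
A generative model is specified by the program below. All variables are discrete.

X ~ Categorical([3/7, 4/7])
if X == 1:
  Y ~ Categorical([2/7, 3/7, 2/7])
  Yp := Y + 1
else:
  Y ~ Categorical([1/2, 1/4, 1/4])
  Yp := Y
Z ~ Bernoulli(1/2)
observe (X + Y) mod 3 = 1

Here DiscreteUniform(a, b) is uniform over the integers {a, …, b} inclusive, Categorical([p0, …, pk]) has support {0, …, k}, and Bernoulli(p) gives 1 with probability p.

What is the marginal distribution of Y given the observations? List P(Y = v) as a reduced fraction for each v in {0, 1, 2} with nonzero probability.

Enumerate traces; 4 have nonzero weight after conditioning:
  (X=0, Y=1, Z=0) weight 3/56
  (X=0, Y=1, Z=1) weight 3/56
  (X=1, Y=0, Z=0) weight 4/49
  (X=1, Y=0, Z=1) weight 4/49
Group by Y:
  weight(Y=0) = 8/49
  weight(Y=1) = 3/28
Total weight = 8/49 + 3/28 = 53/196
P(Y=0 | obs) = 8/49 / 53/196 = 32/53
P(Y=1 | obs) = 3/28 / 53/196 = 21/53

P(Y=0) = 32/53, P(Y=1) = 21/53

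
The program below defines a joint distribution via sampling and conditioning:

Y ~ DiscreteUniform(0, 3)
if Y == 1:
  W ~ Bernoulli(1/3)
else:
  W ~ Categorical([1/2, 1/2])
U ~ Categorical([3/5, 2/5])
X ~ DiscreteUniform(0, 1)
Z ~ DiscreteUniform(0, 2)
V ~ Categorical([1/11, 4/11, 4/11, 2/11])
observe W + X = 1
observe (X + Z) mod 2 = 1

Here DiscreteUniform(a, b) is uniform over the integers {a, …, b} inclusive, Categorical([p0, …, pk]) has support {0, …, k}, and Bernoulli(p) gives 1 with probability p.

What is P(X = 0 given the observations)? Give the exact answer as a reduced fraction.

Enumerate traces; 96 have nonzero weight after conditioning:
  (Y=0, W=0, U=0, X=1, Z=0, V=0) weight 1/880
  (Y=0, W=0, U=0, X=1, Z=0, V=1) weight 1/220
  (Y=0, W=0, U=0, X=1, Z=0, V=2) weight 1/220
  (Y=0, W=0, U=0, X=1, Z=0, V=3) weight 1/440
  (Y=0, W=0, U=0, X=1, Z=2, V=0) weight 1/880
  (Y=0, W=0, U=0, X=1, Z=2, V=1) weight 1/220
  (Y=0, W=0, U=0, X=1, Z=2, V=2) weight 1/220
  (Y=0, W=0, U=0, X=1, Z=2, V=3) weight 1/440
  (Y=0, W=1, U=0, X=0, Z=1, V=0) weight 1/880
  … 87 more
Group by X:
  weight(X=0) = 11/144
  weight(X=1) = 13/72
Total weight = 11/144 + 13/72 = 37/144
P(X=0 | obs) = 11/144 / 37/144 = 11/37
P(X=1 | obs) = 13/72 / 37/144 = 26/37

P(X = 0 | obs) = 11/37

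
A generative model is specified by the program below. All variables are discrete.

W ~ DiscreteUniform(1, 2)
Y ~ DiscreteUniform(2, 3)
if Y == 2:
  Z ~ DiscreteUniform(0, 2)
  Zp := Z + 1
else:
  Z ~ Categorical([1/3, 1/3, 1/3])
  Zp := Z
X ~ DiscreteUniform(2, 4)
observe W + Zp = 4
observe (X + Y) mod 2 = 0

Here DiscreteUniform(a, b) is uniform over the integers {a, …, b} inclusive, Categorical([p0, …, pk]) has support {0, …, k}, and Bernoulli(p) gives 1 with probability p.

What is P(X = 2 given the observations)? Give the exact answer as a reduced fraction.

P(X = 2 | obs) = 2/5

Enumerate traces; 5 have nonzero weight after conditioning:
  (W=1, Y=2, Z=2, X=2) weight 1/36
  (W=1, Y=2, Z=2, X=4) weight 1/36
  (W=2, Y=2, Z=1, X=2) weight 1/36
  (W=2, Y=2, Z=1, X=4) weight 1/36
  (W=2, Y=3, Z=2, X=3) weight 1/36
Group by X:
  weight(X=2) = 1/18
  weight(X=3) = 1/36
  weight(X=4) = 1/18
Total weight = 1/18 + 1/36 + 1/18 = 5/36
P(X=2 | obs) = 1/18 / 5/36 = 2/5
P(X=3 | obs) = 1/36 / 5/36 = 1/5
P(X=4 | obs) = 1/18 / 5/36 = 2/5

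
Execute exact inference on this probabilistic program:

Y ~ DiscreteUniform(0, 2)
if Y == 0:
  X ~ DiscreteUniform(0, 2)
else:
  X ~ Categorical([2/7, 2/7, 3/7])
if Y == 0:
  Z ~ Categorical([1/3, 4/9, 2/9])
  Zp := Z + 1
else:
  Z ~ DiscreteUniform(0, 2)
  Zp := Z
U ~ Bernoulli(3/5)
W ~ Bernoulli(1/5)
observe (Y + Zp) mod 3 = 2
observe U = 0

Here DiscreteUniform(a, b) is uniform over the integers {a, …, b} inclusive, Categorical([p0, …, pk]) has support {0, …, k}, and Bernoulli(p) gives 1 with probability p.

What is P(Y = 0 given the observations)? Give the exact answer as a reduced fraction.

Enumerate traces; 18 have nonzero weight after conditioning:
  (Y=0, X=0, Z=1, U=0, W=0) weight 32/2025
  (Y=0, X=0, Z=1, U=0, W=1) weight 8/2025
  (Y=0, X=1, Z=1, U=0, W=0) weight 32/2025
  (Y=0, X=1, Z=1, U=0, W=1) weight 8/2025
  (Y=0, X=2, Z=1, U=0, W=0) weight 32/2025
  (Y=0, X=2, Z=1, U=0, W=1) weight 8/2025
  (Y=1, X=0, Z=1, U=0, W=0) weight 16/1575
  (Y=1, X=0, Z=1, U=0, W=1) weight 4/1575
  (Y=2, X=0, Z=0, U=0, W=0) weight 16/1575
  … 9 more
Group by Y:
  weight(Y=0) = 8/135
  weight(Y=1) = 2/45
  weight(Y=2) = 2/45
Total weight = 8/135 + 2/45 + 2/45 = 4/27
P(Y=0 | obs) = 8/135 / 4/27 = 2/5
P(Y=1 | obs) = 2/45 / 4/27 = 3/10
P(Y=2 | obs) = 2/45 / 4/27 = 3/10

P(Y = 0 | obs) = 2/5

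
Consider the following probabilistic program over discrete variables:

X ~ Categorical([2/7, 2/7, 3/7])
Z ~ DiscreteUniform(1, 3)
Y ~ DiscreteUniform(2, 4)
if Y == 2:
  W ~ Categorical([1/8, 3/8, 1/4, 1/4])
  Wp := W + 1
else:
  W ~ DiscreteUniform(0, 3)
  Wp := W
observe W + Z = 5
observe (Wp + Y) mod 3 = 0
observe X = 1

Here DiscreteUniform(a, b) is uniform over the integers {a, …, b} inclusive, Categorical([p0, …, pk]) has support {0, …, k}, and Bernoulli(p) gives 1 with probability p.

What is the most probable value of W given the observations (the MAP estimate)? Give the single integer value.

argmax_v P(W = v | obs) = 3

Enumerate traces; 3 have nonzero weight after conditioning:
  (X=1, Z=2, Y=2, W=3) weight 1/126
  (X=1, Z=2, Y=3, W=3) weight 1/126
  (X=1, Z=3, Y=4, W=2) weight 1/126
Group by W:
  weight(W=2) = 1/126
  weight(W=3) = 1/63
Total weight = 1/126 + 1/63 = 1/42
P(W=2 | obs) = 1/126 / 1/42 = 1/3
P(W=3 | obs) = 1/63 / 1/42 = 2/3
argmax = 3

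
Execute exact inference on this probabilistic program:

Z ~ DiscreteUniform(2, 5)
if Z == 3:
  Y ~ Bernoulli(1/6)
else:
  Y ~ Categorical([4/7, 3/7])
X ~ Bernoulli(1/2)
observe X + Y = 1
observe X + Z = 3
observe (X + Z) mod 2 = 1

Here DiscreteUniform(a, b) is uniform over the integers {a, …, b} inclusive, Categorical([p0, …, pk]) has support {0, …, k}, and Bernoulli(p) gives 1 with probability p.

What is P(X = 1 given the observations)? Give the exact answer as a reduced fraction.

P(X = 1 | obs) = 24/31

Enumerate traces; 2 have nonzero weight after conditioning:
  (Z=2, Y=0, X=1) weight 1/14
  (Z=3, Y=1, X=0) weight 1/48
Group by X:
  weight(X=0) = 1/48
  weight(X=1) = 1/14
Total weight = 1/48 + 1/14 = 31/336
P(X=0 | obs) = 1/48 / 31/336 = 7/31
P(X=1 | obs) = 1/14 / 31/336 = 24/31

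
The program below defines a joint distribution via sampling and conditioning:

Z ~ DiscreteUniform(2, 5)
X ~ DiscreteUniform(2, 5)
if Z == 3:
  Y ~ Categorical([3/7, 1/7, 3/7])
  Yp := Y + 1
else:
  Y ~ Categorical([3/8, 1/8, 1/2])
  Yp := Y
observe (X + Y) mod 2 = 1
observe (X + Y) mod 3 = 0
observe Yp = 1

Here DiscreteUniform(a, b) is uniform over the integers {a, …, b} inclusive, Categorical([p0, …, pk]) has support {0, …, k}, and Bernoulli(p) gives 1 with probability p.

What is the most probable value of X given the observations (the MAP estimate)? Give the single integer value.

Enumerate traces; 4 have nonzero weight after conditioning:
  (Z=2, X=2, Y=1) weight 1/128
  (Z=3, X=3, Y=0) weight 3/112
  (Z=4, X=2, Y=1) weight 1/128
  (Z=5, X=2, Y=1) weight 1/128
Group by X:
  weight(X=2) = 3/128
  weight(X=3) = 3/112
Total weight = 3/128 + 3/112 = 45/896
P(X=2 | obs) = 3/128 / 45/896 = 7/15
P(X=3 | obs) = 3/112 / 45/896 = 8/15
argmax = 3

argmax_v P(X = v | obs) = 3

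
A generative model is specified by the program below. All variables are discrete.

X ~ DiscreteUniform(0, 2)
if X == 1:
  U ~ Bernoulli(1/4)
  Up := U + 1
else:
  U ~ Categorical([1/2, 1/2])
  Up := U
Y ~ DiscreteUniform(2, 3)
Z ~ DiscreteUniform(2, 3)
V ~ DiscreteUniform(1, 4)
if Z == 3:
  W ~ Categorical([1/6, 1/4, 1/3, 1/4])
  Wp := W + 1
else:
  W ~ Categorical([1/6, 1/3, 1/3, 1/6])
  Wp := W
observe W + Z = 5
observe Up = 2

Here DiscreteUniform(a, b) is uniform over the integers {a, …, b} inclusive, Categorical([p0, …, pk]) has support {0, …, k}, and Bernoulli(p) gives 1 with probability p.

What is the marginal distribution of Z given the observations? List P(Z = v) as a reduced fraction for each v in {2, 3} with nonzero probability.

Enumerate traces; 16 have nonzero weight after conditioning:
  (X=1, U=1, Y=2, Z=2, V=1, W=3) weight 1/1152
  (X=1, U=1, Y=2, Z=2, V=2, W=3) weight 1/1152
  (X=1, U=1, Y=2, Z=2, V=3, W=3) weight 1/1152
  (X=1, U=1, Y=2, Z=2, V=4, W=3) weight 1/1152
  (X=1, U=1, Y=2, Z=3, V=1, W=2) weight 1/576
  (X=1, U=1, Y=2, Z=3, V=2, W=2) weight 1/576
  (X=1, U=1, Y=2, Z=3, V=3, W=2) weight 1/576
  (X=1, U=1, Y=2, Z=3, V=4, W=2) weight 1/576
  … 8 more
Group by Z:
  weight(Z=2) = 1/144
  weight(Z=3) = 1/72
Total weight = 1/144 + 1/72 = 1/48
P(Z=2 | obs) = 1/144 / 1/48 = 1/3
P(Z=3 | obs) = 1/72 / 1/48 = 2/3

P(Z=2) = 1/3, P(Z=3) = 2/3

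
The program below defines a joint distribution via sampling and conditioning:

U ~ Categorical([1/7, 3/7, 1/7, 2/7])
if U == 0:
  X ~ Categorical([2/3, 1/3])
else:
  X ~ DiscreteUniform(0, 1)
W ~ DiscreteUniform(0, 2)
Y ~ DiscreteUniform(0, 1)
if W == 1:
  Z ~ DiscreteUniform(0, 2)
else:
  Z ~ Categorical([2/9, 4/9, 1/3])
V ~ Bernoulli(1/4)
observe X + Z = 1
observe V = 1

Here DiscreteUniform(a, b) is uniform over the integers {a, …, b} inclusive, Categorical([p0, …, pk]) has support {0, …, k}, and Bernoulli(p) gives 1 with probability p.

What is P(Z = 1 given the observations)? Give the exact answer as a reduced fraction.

P(Z = 1 | obs) = 121/191

Enumerate traces; 48 have nonzero weight after conditioning:
  (U=0, X=0, W=0, Y=0, Z=1, V=1) weight 1/567
  (U=0, X=0, W=0, Y=1, Z=1, V=1) weight 1/567
  (U=0, X=0, W=1, Y=0, Z=1, V=1) weight 1/756
  (U=0, X=0, W=1, Y=1, Z=1, V=1) weight 1/756
  (U=0, X=0, W=2, Y=0, Z=1, V=1) weight 1/567
  (U=0, X=0, W=2, Y=1, Z=1, V=1) weight 1/567
  (U=0, X=1, W=0, Y=0, Z=0, V=1) weight 1/2268
  (U=0, X=1, W=0, Y=1, Z=0, V=1) weight 1/2268
  … 40 more
Group by Z:
  weight(Z=0) = 5/162
  weight(Z=1) = 121/2268
Total weight = 5/162 + 121/2268 = 191/2268
P(Z=0 | obs) = 5/162 / 191/2268 = 70/191
P(Z=1 | obs) = 121/2268 / 191/2268 = 121/191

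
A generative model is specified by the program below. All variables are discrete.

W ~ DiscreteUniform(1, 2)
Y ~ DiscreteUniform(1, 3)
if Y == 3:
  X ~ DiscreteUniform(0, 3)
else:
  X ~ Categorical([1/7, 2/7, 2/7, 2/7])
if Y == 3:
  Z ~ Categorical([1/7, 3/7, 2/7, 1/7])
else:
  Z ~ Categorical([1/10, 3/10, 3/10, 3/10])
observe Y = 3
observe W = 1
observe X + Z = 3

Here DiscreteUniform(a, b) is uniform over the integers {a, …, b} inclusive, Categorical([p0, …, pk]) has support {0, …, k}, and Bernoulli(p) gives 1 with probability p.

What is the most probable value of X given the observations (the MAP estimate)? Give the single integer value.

Enumerate traces; 4 have nonzero weight after conditioning:
  (W=1, Y=3, X=0, Z=3) weight 1/168
  (W=1, Y=3, X=1, Z=2) weight 1/84
  (W=1, Y=3, X=2, Z=1) weight 1/56
  (W=1, Y=3, X=3, Z=0) weight 1/168
Group by X:
  weight(X=0) = 1/168
  weight(X=1) = 1/84
  weight(X=2) = 1/56
  weight(X=3) = 1/168
Total weight = 1/168 + 1/84 + 1/56 + 1/168 = 1/24
P(X=0 | obs) = 1/168 / 1/24 = 1/7
P(X=1 | obs) = 1/84 / 1/24 = 2/7
P(X=2 | obs) = 1/56 / 1/24 = 3/7
P(X=3 | obs) = 1/168 / 1/24 = 1/7
argmax = 2

argmax_v P(X = v | obs) = 2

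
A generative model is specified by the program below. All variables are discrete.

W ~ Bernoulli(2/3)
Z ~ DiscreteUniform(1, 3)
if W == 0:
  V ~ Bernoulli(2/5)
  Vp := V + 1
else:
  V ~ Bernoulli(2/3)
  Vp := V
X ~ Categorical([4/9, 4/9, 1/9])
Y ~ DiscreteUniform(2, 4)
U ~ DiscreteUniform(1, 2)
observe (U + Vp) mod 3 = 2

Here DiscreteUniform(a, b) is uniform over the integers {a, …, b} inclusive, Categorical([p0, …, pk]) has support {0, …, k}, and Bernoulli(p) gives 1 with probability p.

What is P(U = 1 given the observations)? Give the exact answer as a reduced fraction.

P(U = 1 | obs) = 29/39

Enumerate traces; 81 have nonzero weight after conditioning:
  (W=0, Z=1, V=0, X=0, Y=2, U=1) weight 2/405
  (W=0, Z=1, V=0, X=0, Y=3, U=1) weight 2/405
  (W=0, Z=1, V=0, X=0, Y=4, U=1) weight 2/405
  (W=0, Z=1, V=0, X=1, Y=2, U=1) weight 2/405
  (W=0, Z=1, V=0, X=1, Y=3, U=1) weight 2/405
  (W=0, Z=1, V=0, X=1, Y=4, U=1) weight 2/405
  (W=0, Z=1, V=0, X=2, Y=2, U=1) weight 1/810
  (W=0, Z=1, V=0, X=2, Y=3, U=1) weight 1/810
  (W=1, Z=1, V=0, X=0, Y=2, U=2) weight 4/729
  … 72 more
Group by U:
  weight(U=1) = 29/90
  weight(U=2) = 1/9
Total weight = 29/90 + 1/9 = 13/30
P(U=1 | obs) = 29/90 / 13/30 = 29/39
P(U=2 | obs) = 1/9 / 13/30 = 10/39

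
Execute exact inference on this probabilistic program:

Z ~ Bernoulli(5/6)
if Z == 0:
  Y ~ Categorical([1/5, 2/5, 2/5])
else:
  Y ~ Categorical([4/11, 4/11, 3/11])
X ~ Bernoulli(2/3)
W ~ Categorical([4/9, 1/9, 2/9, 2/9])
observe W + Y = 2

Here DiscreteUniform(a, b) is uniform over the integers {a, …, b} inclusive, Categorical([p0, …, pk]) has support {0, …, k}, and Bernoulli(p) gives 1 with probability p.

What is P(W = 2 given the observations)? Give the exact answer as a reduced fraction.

P(W = 2 | obs) = 37/122

Enumerate traces; 12 have nonzero weight after conditioning:
  (Z=0, Y=0, X=0, W=2) weight 1/405
  (Z=0, Y=0, X=1, W=2) weight 2/405
  (Z=0, Y=1, X=0, W=1) weight 1/405
  (Z=0, Y=1, X=1, W=1) weight 2/405
  (Z=0, Y=2, X=0, W=0) weight 4/405
  (Z=0, Y=2, X=1, W=0) weight 8/405
  (Z=1, Y=0, X=0, W=2) weight 20/891
  (Z=1, Y=0, X=1, W=2) weight 40/891
  … 4 more
Group by W:
  weight(W=0) = 194/1485
  weight(W=1) = 61/1485
  weight(W=2) = 37/495
Total weight = 194/1485 + 61/1485 + 37/495 = 122/495
P(W=0 | obs) = 194/1485 / 122/495 = 97/183
P(W=1 | obs) = 61/1485 / 122/495 = 1/6
P(W=2 | obs) = 37/495 / 122/495 = 37/122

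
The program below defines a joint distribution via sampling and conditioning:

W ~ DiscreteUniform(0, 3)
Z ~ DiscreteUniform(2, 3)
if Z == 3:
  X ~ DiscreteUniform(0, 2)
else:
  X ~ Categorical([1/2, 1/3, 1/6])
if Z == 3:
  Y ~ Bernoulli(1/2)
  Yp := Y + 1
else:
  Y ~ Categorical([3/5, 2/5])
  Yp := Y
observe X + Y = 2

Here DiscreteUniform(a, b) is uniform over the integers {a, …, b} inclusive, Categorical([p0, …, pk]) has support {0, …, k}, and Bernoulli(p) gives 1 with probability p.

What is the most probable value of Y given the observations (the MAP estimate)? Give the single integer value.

Enumerate traces; 16 have nonzero weight after conditioning:
  (W=0, Z=2, X=1, Y=1) weight 1/60
  (W=0, Z=2, X=2, Y=0) weight 1/80
  (W=0, Z=3, X=1, Y=1) weight 1/48
  (W=0, Z=3, X=2, Y=0) weight 1/48
  (W=1, Z=2, X=1, Y=1) weight 1/60
  (W=1, Z=2, X=2, Y=0) weight 1/80
  (W=1, Z=3, X=1, Y=1) weight 1/48
  (W=1, Z=3, X=2, Y=0) weight 1/48
  … 8 more
Group by Y:
  weight(Y=0) = 2/15
  weight(Y=1) = 3/20
Total weight = 2/15 + 3/20 = 17/60
P(Y=0 | obs) = 2/15 / 17/60 = 8/17
P(Y=1 | obs) = 3/20 / 17/60 = 9/17
argmax = 1

argmax_v P(Y = v | obs) = 1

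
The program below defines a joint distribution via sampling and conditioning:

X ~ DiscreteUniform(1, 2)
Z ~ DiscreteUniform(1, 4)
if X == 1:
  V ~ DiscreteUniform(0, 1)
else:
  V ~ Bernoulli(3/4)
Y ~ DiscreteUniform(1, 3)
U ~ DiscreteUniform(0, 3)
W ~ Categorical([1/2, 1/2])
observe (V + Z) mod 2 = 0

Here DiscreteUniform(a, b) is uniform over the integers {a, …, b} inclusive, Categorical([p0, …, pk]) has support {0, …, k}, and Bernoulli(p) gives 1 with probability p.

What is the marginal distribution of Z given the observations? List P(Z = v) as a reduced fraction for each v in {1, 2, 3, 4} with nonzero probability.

Enumerate traces; 192 have nonzero weight after conditioning:
  (X=1, Z=1, V=1, Y=1, U=0, W=0) weight 1/384
  (X=1, Z=1, V=1, Y=1, U=0, W=1) weight 1/384
  (X=1, Z=1, V=1, Y=1, U=1, W=0) weight 1/384
  (X=1, Z=1, V=1, Y=1, U=1, W=1) weight 1/384
  (X=1, Z=1, V=1, Y=1, U=2, W=0) weight 1/384
  (X=1, Z=1, V=1, Y=1, U=2, W=1) weight 1/384
  (X=1, Z=1, V=1, Y=1, U=3, W=0) weight 1/384
  (X=1, Z=1, V=1, Y=1, U=3, W=1) weight 1/384
  (X=1, Z=2, V=0, Y=1, U=0, W=0) weight 1/384
  (X=1, Z=3, V=1, Y=1, U=0, W=0) weight 1/384
  … 182 more
Group by Z:
  weight(Z=1) = 5/32
  weight(Z=2) = 3/32
  weight(Z=3) = 5/32
  weight(Z=4) = 3/32
Total weight = 5/32 + 3/32 + 5/32 + 3/32 = 1/2
P(Z=1 | obs) = 5/32 / 1/2 = 5/16
P(Z=2 | obs) = 3/32 / 1/2 = 3/16
P(Z=3 | obs) = 5/32 / 1/2 = 5/16
P(Z=4 | obs) = 3/32 / 1/2 = 3/16

P(Z=1) = 5/16, P(Z=2) = 3/16, P(Z=3) = 5/16, P(Z=4) = 3/16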